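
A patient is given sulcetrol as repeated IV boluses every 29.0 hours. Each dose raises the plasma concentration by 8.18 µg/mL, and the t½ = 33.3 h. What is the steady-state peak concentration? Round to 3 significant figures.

k = ln 2 / 33.3 = 0.02082 h⁻¹
Fraction remaining after one interval: e^(−kτ) = e^(−0.02082 × 29.0) = 0.5468
R = 1 / (1 − 0.5468) = 2.207
Css,max = 8.18 × 2.207 ≈ 18.1 µg/mL

18.1 µg/mL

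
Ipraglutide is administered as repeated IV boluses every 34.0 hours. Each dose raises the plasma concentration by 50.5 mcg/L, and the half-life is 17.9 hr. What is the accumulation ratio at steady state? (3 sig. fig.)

k = ln 2 / 17.9 = 0.03872 hr⁻¹
Fraction remaining after one interval: e^(−kτ) = e^(−0.03872 × 34.0) = 0.2680
R = 1 / (1 − 0.2680) = 1 / 0.7320 ≈ 1.37

1.37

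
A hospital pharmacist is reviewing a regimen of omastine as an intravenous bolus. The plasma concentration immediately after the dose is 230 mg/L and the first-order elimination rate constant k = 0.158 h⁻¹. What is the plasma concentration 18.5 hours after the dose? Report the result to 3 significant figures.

C(t) = C₀ e^(−kt) = 230 × e^(−0.1580 × 18.5) = 230 × e^(−2.923) = 230 × 0.05377 ≈ 12.4 mg/L

12.4 mg/L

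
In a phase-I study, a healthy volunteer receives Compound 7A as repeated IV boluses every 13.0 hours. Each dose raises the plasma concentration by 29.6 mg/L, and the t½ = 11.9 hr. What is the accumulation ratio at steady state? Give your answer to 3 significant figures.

k = ln 2 / 11.9 = 0.05825 hr⁻¹
Fraction remaining after one interval: e^(−kτ) = e^(−0.05825 × 13.0) = 0.4690
R = 1 / (1 − 0.4690) = 1 / 0.5310 ≈ 1.88

1.88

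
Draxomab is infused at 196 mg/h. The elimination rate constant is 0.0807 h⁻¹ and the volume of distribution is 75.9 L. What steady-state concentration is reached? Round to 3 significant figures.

32.0 mg/L

CL = k · V = 0.0807 × 75.9 = 6.125 L/h
Css = rate / CL = 196 / 6.125 ≈ 32.0 mg/L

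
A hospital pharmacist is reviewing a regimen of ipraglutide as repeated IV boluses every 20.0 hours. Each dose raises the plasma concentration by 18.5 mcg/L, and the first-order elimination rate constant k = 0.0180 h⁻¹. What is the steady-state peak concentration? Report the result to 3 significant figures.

Fraction remaining after one interval: e^(−kτ) = e^(−0.01800 × 20.0) = 0.6977
R = 1 / (1 − 0.6977) = 3.308
Css,max = 18.5 × 3.308 ≈ 61.2 mcg/L

61.2 mcg/L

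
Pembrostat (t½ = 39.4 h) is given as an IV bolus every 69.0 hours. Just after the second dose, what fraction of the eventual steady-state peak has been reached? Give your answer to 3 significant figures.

0.912

k = ln 2 / 39.4 = 0.01759 h⁻¹
f_n = 1 − e^(−nkτ) = 1 − e^(−2 × 0.01759 × 69.0) = 1 − e^(−2.428) = 1 − 0.08823 ≈ 0.912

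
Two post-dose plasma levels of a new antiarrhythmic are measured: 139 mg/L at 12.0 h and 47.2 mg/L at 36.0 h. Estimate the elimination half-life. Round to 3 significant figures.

15.4 hours

k = ln(C₁/C₂) / (t₂ − t₁) = ln(139/47.2) / (36.0 − 12.0)
  = 1.080 / 24.00 = 0.04500 h⁻¹
t½ = ln 2 / k = ln 2 / 0.04500 ≈ 15.4 hours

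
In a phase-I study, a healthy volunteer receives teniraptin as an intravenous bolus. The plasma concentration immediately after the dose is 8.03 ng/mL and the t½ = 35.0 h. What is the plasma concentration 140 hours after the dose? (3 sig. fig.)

k = ln 2 / 35.0 = 0.01980 h⁻¹
140 h is 4.000 half-lives, so C = 8.03 × (1/2)^4.000 = 8.03 × 0.06250 ≈ 0.502 ng/mL

0.502 ng/mL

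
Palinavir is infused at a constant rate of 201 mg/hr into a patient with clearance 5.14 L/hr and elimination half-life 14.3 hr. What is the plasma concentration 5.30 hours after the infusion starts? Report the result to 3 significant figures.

8.86 mg/L

Css = rate / CL = 201 / 5.14 = 39.11 mg/L
k = ln 2 / 14.3 = 0.04847 hr⁻¹
C(t) = Css (1 − e^(−kt)) = 39.11 × (1 − e^(−0.2569)) = 39.11 × 0.2266 ≈ 8.86 mg/L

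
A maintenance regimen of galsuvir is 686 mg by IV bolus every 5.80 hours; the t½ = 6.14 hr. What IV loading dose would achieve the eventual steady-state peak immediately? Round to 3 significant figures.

1430 mg

k = ln 2 / 6.14 = 0.1129 hr⁻¹
Accumulation ratio R = 1 / (1 − e^(−kτ)) = 1 / (1 − e^(−0.1129×5.80)) = 1 / (1 − 0.5196) = 2.081
Loading dose = maintenance dose × R = 686 × 2.081 ≈ 1430 mg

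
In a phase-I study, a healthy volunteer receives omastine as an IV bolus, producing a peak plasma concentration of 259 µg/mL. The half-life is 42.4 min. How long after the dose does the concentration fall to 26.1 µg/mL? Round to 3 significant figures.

k = ln 2 / 42.4 = 0.01635 min⁻¹
C(t) = C₀ e^(−kt)  ⇒  t = ln(C₀/C) / k
t = ln(259/26.1) / 0.01635 = 2.295 / 0.01635 ≈ 140 minutes

140 minutes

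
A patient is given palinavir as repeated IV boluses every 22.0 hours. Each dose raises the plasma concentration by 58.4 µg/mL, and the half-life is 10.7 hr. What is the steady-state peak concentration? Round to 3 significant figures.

76.9 µg/mL

k = ln 2 / 10.7 = 0.06478 hr⁻¹
Fraction remaining after one interval: e^(−kτ) = e^(−0.06478 × 22.0) = 0.2405
R = 1 / (1 − 0.2405) = 1.317
Css,max = 58.4 × 1.317 ≈ 76.9 µg/mL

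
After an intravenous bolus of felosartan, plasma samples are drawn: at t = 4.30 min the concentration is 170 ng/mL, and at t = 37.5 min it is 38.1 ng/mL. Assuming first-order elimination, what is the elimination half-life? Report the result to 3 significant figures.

15.4 minutes

k = ln(C₁/C₂) / (t₂ − t₁) = ln(170/38.1) / (37.5 − 4.30)
  = 1.496 / 33.20 = 0.04505 min⁻¹
t½ = ln 2 / k = ln 2 / 0.04505 ≈ 15.4 minutes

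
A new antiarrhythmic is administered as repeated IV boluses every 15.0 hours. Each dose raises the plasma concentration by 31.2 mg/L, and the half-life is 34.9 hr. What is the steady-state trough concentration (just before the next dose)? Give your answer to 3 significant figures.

k = ln 2 / 34.9 = 0.01986 hr⁻¹
Fraction remaining after one interval: e^(−kτ) = e^(−0.01986 × 15.0) = 0.7424
R = 1 / (1 − 0.7424) = 3.881
Css,max = 31.2 × 3.881 = 121.1 mg/L
Css,min = Css,max × e^(−kτ) = 121.1 × 0.7424 ≈ 89.9 mg/L

89.9 mg/L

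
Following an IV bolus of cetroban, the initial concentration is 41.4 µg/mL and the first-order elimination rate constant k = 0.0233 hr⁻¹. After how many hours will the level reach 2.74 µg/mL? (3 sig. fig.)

117 hours

C(t) = C₀ e^(−kt)  ⇒  t = ln(C₀/C) / k
t = ln(41.4/2.74) / 0.02330 = 2.715 / 0.02330 ≈ 117 hours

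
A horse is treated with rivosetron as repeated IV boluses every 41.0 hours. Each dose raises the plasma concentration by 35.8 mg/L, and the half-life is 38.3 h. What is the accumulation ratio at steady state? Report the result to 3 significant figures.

k = ln 2 / 38.3 = 0.01810 h⁻¹
Fraction remaining after one interval: e^(−kτ) = e^(−0.01810 × 41.0) = 0.4762
R = 1 / (1 − 0.4762) = 1 / 0.5238 ≈ 1.91

1.91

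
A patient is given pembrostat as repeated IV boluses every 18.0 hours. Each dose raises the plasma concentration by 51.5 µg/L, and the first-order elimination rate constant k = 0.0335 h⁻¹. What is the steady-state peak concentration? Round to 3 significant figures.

Fraction remaining after one interval: e^(−kτ) = e^(−0.03350 × 18.0) = 0.5472
R = 1 / (1 − 0.5472) = 2.208
Css,max = 51.5 × 2.208 ≈ 114 µg/L

114 µg/L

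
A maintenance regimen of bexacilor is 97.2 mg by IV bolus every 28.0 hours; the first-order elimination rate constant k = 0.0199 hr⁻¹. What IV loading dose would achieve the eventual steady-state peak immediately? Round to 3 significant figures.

Accumulation ratio R = 1 / (1 − e^(−kτ)) = 1 / (1 − e^(−0.01990×28.0)) = 1 / (1 − 0.5728) = 2.341
Loading dose = maintenance dose × R = 97.2 × 2.341 ≈ 228 mg

228 mg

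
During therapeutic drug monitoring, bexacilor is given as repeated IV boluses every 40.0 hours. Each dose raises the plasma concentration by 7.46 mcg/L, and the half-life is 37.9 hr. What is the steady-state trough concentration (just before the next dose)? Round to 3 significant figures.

k = ln 2 / 37.9 = 0.01829 hr⁻¹
Fraction remaining after one interval: e^(−kτ) = e^(−0.01829 × 40.0) = 0.4812
R = 1 / (1 − 0.4812) = 1.927
Css,max = 7.46 × 1.927 = 14.38 mcg/L
Css,min = Css,max × e^(−kτ) = 14.38 × 0.4812 ≈ 6.92 mcg/L

6.92 mcg/L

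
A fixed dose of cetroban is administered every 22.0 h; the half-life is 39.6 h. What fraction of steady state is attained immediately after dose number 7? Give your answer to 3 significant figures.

k = ln 2 / 39.6 = 0.01750 h⁻¹
f_n = 1 − e^(−nkτ) = 1 − e^(−7 × 0.01750 × 22.0) = 1 − e^(−2.696) = 1 − 0.06750 ≈ 0.932

0.932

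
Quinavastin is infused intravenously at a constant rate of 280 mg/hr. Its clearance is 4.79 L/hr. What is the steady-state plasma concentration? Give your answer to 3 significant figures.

Css = infusion rate / CL = 280 / 4.79 ≈ 58.5 µg/mL

58.5 µg/mL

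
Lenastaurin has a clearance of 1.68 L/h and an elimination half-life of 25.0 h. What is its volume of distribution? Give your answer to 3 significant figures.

60.6 L

k = ln 2 / t½ = ln 2 / 25.0 = 0.02773 h⁻¹
V = CL / k = 1.68 / 0.02773 ≈ 60.6 L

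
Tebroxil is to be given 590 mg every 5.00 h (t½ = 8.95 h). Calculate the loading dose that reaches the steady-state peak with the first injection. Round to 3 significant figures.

k = ln 2 / 8.95 = 0.07745 h⁻¹
Accumulation ratio R = 1 / (1 − e^(−kτ)) = 1 / (1 − e^(−0.07745×5.00)) = 1 / (1 − 0.6789) = 3.115
Loading dose = maintenance dose × R = 590 × 3.115 ≈ 1840 mg

1840 mg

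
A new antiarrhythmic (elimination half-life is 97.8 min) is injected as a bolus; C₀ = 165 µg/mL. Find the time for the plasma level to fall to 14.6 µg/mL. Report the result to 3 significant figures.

342 minutes

k = ln 2 / 97.8 = 0.007087 min⁻¹
C(t) = C₀ e^(−kt)  ⇒  t = ln(C₀/C) / k
t = ln(165/14.6) / 0.007087 = 2.425 / 0.007087 ≈ 342 minutes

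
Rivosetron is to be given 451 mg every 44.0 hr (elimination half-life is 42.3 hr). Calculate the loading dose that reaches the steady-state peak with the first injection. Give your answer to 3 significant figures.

878 mg

k = ln 2 / 42.3 = 0.01639 hr⁻¹
Accumulation ratio R = 1 / (1 − e^(−kτ)) = 1 / (1 − e^(−0.01639×44.0)) = 1 / (1 − 0.4863) = 1.947
Loading dose = maintenance dose × R = 451 × 1.947 ≈ 878 mg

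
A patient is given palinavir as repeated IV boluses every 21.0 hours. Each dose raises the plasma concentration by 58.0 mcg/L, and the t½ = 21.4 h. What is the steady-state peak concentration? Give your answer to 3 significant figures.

118 mcg/L

k = ln 2 / 21.4 = 0.03239 h⁻¹
Fraction remaining after one interval: e^(−kτ) = e^(−0.03239 × 21.0) = 0.5065
R = 1 / (1 − 0.5065) = 2.026
Css,max = 58.0 × 2.026 ≈ 118 mcg/L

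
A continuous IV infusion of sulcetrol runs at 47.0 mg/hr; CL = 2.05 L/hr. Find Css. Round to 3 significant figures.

22.9 µg/mL

Css = infusion rate / CL = 47.0 / 2.05 ≈ 22.9 µg/mL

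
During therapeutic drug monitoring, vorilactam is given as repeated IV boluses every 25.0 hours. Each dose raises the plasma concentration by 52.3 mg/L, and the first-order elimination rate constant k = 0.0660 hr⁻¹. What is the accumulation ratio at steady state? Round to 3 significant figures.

1.24

Fraction remaining after one interval: e^(−kτ) = e^(−0.06600 × 25.0) = 0.1920
R = 1 / (1 − 0.1920) = 1 / 0.8080 ≈ 1.24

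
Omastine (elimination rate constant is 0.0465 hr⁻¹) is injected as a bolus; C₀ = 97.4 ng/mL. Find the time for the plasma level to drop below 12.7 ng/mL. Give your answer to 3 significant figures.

C(t) = C₀ e^(−kt)  ⇒  t = ln(C₀/C) / k
t = ln(97.4/12.7) / 0.04650 = 2.037 / 0.04650 ≈ 43.8 hours

43.8 hours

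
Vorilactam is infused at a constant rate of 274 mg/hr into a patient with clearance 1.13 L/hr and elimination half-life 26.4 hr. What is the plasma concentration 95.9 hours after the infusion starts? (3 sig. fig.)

Css = rate / CL = 274 / 1.13 = 242.5 mg/L
k = ln 2 / 26.4 = 0.02626 hr⁻¹
C(t) = Css (1 − e^(−kt)) = 242.5 × (1 − e^(−2.518)) = 242.5 × 0.9194 ≈ 223 mg/L

223 mg/L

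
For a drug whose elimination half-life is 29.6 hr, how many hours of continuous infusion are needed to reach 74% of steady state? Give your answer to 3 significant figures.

57.5 hours

k = ln 2 / 29.6 = 0.02342 hr⁻¹
f = 1 − e^(−kt)  ⇒  t = −ln(1 − f) / k
t = −ln(1 − 0.74) / 0.02342 = 1.347 / 0.02342 ≈ 57.5 hours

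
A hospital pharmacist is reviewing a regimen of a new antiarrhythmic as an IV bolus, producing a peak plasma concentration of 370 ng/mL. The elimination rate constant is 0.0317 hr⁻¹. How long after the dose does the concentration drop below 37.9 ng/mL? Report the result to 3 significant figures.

71.9 hours

C(t) = C₀ e^(−kt)  ⇒  t = ln(C₀/C) / k
t = ln(370/37.9) / 0.03170 = 2.279 / 0.03170 ≈ 71.9 hours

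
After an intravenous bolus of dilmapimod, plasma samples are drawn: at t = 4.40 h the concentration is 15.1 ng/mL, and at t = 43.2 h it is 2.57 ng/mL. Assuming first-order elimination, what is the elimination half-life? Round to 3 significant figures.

k = ln(C₁/C₂) / (t₂ − t₁) = ln(15.1/2.57) / (43.2 − 4.40)
  = 1.771 / 38.80 = 0.04564 h⁻¹
t½ = ln 2 / k = ln 2 / 0.04564 ≈ 15.2 hours

15.2 hours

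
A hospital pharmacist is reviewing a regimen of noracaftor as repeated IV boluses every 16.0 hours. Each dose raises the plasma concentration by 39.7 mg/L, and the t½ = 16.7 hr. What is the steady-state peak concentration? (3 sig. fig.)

81.8 mg/L

k = ln 2 / 16.7 = 0.04151 hr⁻¹
Fraction remaining after one interval: e^(−kτ) = e^(−0.04151 × 16.0) = 0.5147
R = 1 / (1 − 0.5147) = 2.061
Css,max = 39.7 × 2.061 ≈ 81.8 mg/L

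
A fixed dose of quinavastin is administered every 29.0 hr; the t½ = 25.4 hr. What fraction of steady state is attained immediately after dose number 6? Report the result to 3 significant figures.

0.991

k = ln 2 / 25.4 = 0.02729 hr⁻¹
f_n = 1 − e^(−nkτ) = 1 − e^(−6 × 0.02729 × 29.0) = 1 − e^(−4.748) = 1 − 0.008666 ≈ 0.991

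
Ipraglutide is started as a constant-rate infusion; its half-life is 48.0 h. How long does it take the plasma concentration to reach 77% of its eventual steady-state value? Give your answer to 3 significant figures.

k = ln 2 / 48.0 = 0.01444 h⁻¹
f = 1 − e^(−kt)  ⇒  t = −ln(1 − f) / k
t = −ln(1 − 0.77) / 0.01444 = 1.470 / 0.01444 ≈ 102 hours

102 hours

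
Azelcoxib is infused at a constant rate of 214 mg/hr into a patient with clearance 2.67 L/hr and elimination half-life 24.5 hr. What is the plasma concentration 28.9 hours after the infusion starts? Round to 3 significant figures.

Css = rate / CL = 214 / 2.67 = 80.15 µg/mL
k = ln 2 / 24.5 = 0.02829 hr⁻¹
C(t) = Css (1 − e^(−kt)) = 80.15 × (1 − e^(−0.8176)) = 80.15 × 0.5585 ≈ 44.8 µg/mL

44.8 µg/mL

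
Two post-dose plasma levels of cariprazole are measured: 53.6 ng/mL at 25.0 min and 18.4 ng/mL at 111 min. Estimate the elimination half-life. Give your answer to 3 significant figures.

k = ln(C₁/C₂) / (t₂ − t₁) = ln(53.6/18.4) / (111 − 25.0)
  = 1.069 / 86.00 = 0.01243 min⁻¹
t½ = ln 2 / k = ln 2 / 0.01243 ≈ 55.8 minutes

55.8 minutes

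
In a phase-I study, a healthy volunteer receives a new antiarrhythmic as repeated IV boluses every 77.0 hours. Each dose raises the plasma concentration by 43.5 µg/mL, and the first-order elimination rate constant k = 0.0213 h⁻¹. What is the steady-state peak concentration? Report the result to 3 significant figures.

Fraction remaining after one interval: e^(−kτ) = e^(−0.02130 × 77.0) = 0.1940
R = 1 / (1 − 0.1940) = 1.241
Css,max = 43.5 × 1.241 ≈ 54.0 µg/mL

54.0 µg/mL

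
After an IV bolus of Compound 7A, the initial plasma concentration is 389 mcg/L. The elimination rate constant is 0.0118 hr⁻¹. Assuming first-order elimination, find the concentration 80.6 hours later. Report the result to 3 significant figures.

C(t) = C₀ e^(−kt) = 389 × e^(−0.01180 × 80.6) = 389 × e^(−0.9511) = 389 × 0.3863 ≈ 150 mcg/L

150 mcg/L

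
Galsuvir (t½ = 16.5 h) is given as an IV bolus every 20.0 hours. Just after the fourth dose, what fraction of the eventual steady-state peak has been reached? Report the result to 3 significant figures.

k = ln 2 / 16.5 = 0.04201 h⁻¹
f_n = 1 − e^(−nkτ) = 1 − e^(−4 × 0.04201 × 20.0) = 1 − e^(−3.361) = 1 − 0.03471 ≈ 0.965

0.965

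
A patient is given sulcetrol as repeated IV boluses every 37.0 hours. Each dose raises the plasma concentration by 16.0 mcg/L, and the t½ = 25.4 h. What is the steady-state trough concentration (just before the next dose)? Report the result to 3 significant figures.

9.17 mcg/L

k = ln 2 / 25.4 = 0.02729 h⁻¹
Fraction remaining after one interval: e^(−kτ) = e^(−0.02729 × 37.0) = 0.3643
R = 1 / (1 − 0.3643) = 1.573
Css,max = 16.0 × 1.573 = 25.17 mcg/L
Css,min = Css,max × e^(−kτ) = 25.17 × 0.3643 ≈ 9.17 mcg/L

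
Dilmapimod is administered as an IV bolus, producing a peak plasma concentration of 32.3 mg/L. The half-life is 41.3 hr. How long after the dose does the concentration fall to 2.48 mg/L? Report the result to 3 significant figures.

153 hours

k = ln 2 / 41.3 = 0.01678 hr⁻¹
C(t) = C₀ e^(−kt)  ⇒  t = ln(C₀/C) / k
t = ln(32.3/2.48) / 0.01678 = 2.567 / 0.01678 ≈ 153 hours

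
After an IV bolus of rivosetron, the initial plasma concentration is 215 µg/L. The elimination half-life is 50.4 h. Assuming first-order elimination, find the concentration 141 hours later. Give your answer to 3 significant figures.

30.9 µg/L

k = ln 2 / 50.4 = 0.01375 h⁻¹
141 h is 2.798 half-lives, so C = 215 × (1/2)^2.798 = 215 × 0.1438 ≈ 30.9 µg/L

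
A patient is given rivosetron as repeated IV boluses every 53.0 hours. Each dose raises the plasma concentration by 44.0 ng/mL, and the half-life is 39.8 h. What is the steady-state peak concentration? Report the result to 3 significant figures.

73.0 ng/mL

k = ln 2 / 39.8 = 0.01742 h⁻¹
Fraction remaining after one interval: e^(−kτ) = e^(−0.01742 × 53.0) = 0.3973
R = 1 / (1 − 0.3973) = 1.659
Css,max = 44.0 × 1.659 ≈ 73.0 ng/mL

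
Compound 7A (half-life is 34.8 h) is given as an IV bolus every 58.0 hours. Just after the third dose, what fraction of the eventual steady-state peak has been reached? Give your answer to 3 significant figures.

0.969

k = ln 2 / 34.8 = 0.01992 h⁻¹
f_n = 1 − e^(−nkτ) = 1 − e^(−3 × 0.01992 × 58.0) = 1 − e^(−3.466) = 1 − 0.03125 ≈ 0.969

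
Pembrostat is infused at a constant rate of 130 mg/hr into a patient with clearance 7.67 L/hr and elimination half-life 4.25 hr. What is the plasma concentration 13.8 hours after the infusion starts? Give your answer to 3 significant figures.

Css = rate / CL = 130 / 7.67 = 16.95 µg/mL
k = ln 2 / 4.25 = 0.1631 hr⁻¹
C(t) = Css (1 − e^(−kt)) = 16.95 × (1 − e^(−2.251)) = 16.95 × 0.8947 ≈ 15.2 µg/mL

15.2 µg/mL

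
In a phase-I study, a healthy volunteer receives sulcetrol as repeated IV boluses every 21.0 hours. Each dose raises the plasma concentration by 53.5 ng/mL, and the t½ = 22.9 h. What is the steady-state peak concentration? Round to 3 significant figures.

114 ng/mL

k = ln 2 / 22.9 = 0.03027 h⁻¹
Fraction remaining after one interval: e^(−kτ) = e^(−0.03027 × 21.0) = 0.5296
R = 1 / (1 − 0.5296) = 2.126
Css,max = 53.5 × 2.126 ≈ 114 ng/mL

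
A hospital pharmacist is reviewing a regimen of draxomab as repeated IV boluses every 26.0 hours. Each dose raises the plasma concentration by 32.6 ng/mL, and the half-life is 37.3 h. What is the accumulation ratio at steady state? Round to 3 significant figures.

2.61

k = ln 2 / 37.3 = 0.01858 h⁻¹
Fraction remaining after one interval: e^(−kτ) = e^(−0.01858 × 26.0) = 0.6168
R = 1 / (1 − 0.6168) = 1 / 0.3832 ≈ 2.61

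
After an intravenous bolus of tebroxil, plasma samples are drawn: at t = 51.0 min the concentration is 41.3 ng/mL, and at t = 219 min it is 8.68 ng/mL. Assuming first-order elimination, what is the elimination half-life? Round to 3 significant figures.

k = ln(C₁/C₂) / (t₂ − t₁) = ln(41.3/8.68) / (219 − 51.0)
  = 1.560 / 168.0 = 0.009285 min⁻¹
t½ = ln 2 / k = ln 2 / 0.009285 ≈ 74.7 minutes

74.7 minutes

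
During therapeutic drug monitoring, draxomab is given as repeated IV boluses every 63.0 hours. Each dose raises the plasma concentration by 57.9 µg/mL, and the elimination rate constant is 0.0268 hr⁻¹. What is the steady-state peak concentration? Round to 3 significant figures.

71.0 µg/mL

Fraction remaining after one interval: e^(−kτ) = e^(−0.02680 × 63.0) = 0.1848
R = 1 / (1 − 0.1848) = 1.227
Css,max = 57.9 × 1.227 ≈ 71.0 µg/mL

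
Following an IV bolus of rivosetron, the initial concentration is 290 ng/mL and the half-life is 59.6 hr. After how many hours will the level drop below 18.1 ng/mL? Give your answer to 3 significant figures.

239 hours

k = ln 2 / 59.6 = 0.01163 hr⁻¹
C(t) = C₀ e^(−kt)  ⇒  t = ln(C₀/C) / k
t = ln(290/18.1) / 0.01163 = 2.774 / 0.01163 ≈ 239 hours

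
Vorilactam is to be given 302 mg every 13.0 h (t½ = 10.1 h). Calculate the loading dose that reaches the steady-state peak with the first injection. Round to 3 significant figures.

k = ln 2 / 10.1 = 0.06863 h⁻¹
Accumulation ratio R = 1 / (1 − e^(−kτ)) = 1 / (1 − e^(−0.06863×13.0)) = 1 / (1 − 0.4098) = 1.694
Loading dose = maintenance dose × R = 302 × 1.694 ≈ 512 mg

512 mg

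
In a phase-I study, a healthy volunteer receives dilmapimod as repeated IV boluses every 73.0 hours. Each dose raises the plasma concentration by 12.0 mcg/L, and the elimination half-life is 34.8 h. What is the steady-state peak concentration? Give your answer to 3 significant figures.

k = ln 2 / 34.8 = 0.01992 h⁻¹
Fraction remaining after one interval: e^(−kτ) = e^(−0.01992 × 73.0) = 0.2336
R = 1 / (1 − 0.2336) = 1.305
Css,max = 12.0 × 1.305 ≈ 15.7 mcg/L

15.7 mcg/L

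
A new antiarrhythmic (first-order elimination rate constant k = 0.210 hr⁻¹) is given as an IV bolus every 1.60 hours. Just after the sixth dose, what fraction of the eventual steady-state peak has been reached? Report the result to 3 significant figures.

f_n = 1 − e^(−nkτ) = 1 − e^(−6 × 0.2100 × 1.60) = 1 − e^(−2.016) = 1 − 0.1332 ≈ 0.867

0.867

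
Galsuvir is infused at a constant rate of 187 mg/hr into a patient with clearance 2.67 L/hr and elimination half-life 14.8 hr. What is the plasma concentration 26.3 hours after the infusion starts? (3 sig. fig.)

49.6 µg/mL

Css = rate / CL = 187 / 2.67 = 70.04 µg/mL
k = ln 2 / 14.8 = 0.04683 hr⁻¹
C(t) = Css (1 − e^(−kt)) = 70.04 × (1 − e^(−1.232)) = 70.04 × 0.7082 ≈ 49.6 µg/mL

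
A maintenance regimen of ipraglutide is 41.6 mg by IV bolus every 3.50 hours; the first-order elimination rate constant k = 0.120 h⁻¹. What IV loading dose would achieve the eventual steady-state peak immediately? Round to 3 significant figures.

Accumulation ratio R = 1 / (1 − e^(−kτ)) = 1 / (1 − e^(−0.1200×3.50)) = 1 / (1 − 0.6570) = 2.916
Loading dose = maintenance dose × R = 41.6 × 2.916 ≈ 121 mg

121 mg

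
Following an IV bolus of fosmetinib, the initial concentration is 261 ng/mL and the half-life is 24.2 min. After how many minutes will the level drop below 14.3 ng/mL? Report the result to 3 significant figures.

k = ln 2 / 24.2 = 0.02864 min⁻¹
C(t) = C₀ e^(−kt)  ⇒  t = ln(C₀/C) / k
t = ln(261/14.3) / 0.02864 = 2.904 / 0.02864 ≈ 101 minutes

101 minutes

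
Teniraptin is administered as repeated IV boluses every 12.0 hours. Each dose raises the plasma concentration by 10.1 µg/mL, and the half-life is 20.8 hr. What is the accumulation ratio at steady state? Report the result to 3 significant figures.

3.03

k = ln 2 / 20.8 = 0.03332 hr⁻¹
Fraction remaining after one interval: e^(−kτ) = e^(−0.03332 × 12.0) = 0.6704
R = 1 / (1 − 0.6704) = 1 / 0.3296 ≈ 3.03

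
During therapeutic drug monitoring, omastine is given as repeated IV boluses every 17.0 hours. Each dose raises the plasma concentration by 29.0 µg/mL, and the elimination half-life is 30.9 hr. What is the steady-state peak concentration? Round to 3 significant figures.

k = ln 2 / 30.9 = 0.02243 hr⁻¹
Fraction remaining after one interval: e^(−kτ) = e^(−0.02243 × 17.0) = 0.6829
R = 1 / (1 − 0.6829) = 3.154
Css,max = 29.0 × 3.154 ≈ 91.5 µg/mL

91.5 µg/mL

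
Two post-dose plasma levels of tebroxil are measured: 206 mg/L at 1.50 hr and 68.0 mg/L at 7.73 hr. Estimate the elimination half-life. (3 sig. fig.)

k = ln(C₁/C₂) / (t₂ − t₁) = ln(206/68.0) / (7.73 − 1.50)
  = 1.108 / 6.230 = 0.1779 hr⁻¹
t½ = ln 2 / k = ln 2 / 0.1779 ≈ 3.90 hours

3.90 hours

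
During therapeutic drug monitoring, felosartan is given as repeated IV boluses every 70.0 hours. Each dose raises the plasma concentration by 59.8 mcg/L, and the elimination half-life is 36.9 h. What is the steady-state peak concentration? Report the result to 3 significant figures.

k = ln 2 / 36.9 = 0.01878 h⁻¹
Fraction remaining after one interval: e^(−kτ) = e^(−0.01878 × 70.0) = 0.2685
R = 1 / (1 − 0.2685) = 1.367
Css,max = 59.8 × 1.367 ≈ 81.7 mcg/L

81.7 mcg/L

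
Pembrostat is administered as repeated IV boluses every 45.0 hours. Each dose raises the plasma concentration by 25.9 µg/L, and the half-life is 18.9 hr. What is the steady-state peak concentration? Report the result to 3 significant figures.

k = ln 2 / 18.9 = 0.03667 hr⁻¹
Fraction remaining after one interval: e^(−kτ) = e^(−0.03667 × 45.0) = 0.1920
R = 1 / (1 − 0.1920) = 1.238
Css,max = 25.9 × 1.238 ≈ 32.1 µg/L

32.1 µg/L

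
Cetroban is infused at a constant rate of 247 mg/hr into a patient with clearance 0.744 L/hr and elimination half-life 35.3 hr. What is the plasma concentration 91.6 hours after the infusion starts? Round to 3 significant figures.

277 mg/L

Css = rate / CL = 247 / 0.744 = 332.0 mg/L
k = ln 2 / 35.3 = 0.01964 hr⁻¹
C(t) = Css (1 − e^(−kt)) = 332.0 × (1 − e^(−1.799)) = 332.0 × 0.8345 ≈ 277 mg/L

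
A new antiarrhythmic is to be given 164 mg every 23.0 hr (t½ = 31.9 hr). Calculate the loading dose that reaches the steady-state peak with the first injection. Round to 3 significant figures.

417 mg

k = ln 2 / 31.9 = 0.02173 hr⁻¹
Accumulation ratio R = 1 / (1 − e^(−kτ)) = 1 / (1 − e^(−0.02173×23.0)) = 1 / (1 − 0.6067) = 2.542
Loading dose = maintenance dose × R = 164 × 2.542 ≈ 417 mg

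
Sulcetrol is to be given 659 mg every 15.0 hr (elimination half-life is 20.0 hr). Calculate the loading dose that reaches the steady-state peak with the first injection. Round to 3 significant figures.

1630 mg

k = ln 2 / 20.0 = 0.03466 hr⁻¹
Accumulation ratio R = 1 / (1 − e^(−kτ)) = 1 / (1 − e^(−0.03466×15.0)) = 1 / (1 − 0.5946) = 2.467
Loading dose = maintenance dose × R = 659 × 2.467 ≈ 1630 mg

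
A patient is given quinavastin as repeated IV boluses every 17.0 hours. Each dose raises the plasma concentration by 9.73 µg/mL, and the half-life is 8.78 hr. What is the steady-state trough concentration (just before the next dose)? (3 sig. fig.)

3.44 µg/mL

k = ln 2 / 8.78 = 0.07895 hr⁻¹
Fraction remaining after one interval: e^(−kτ) = e^(−0.07895 × 17.0) = 0.2613
R = 1 / (1 − 0.2613) = 1.354
Css,max = 9.73 × 1.354 = 13.17 µg/mL
Css,min = Css,max × e^(−kτ) = 13.17 × 0.2613 ≈ 3.44 µg/mL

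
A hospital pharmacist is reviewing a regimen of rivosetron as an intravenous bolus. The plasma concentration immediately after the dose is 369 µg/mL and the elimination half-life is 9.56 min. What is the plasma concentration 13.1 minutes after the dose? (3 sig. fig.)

k = ln 2 / 9.56 = 0.07250 min⁻¹
C(t) = C₀ e^(−kt) = 369 × e^(−0.07250 × 13.1) = 369 × e^(−0.9498) = 369 × 0.3868 ≈ 143 µg/mL

143 µg/mL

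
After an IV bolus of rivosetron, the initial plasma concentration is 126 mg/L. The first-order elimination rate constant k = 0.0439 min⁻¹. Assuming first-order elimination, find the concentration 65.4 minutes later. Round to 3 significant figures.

7.14 mg/L

C(t) = C₀ e^(−kt) = 126 × e^(−0.04390 × 65.4) = 126 × e^(−2.871) = 126 × 0.05664 ≈ 7.14 mg/L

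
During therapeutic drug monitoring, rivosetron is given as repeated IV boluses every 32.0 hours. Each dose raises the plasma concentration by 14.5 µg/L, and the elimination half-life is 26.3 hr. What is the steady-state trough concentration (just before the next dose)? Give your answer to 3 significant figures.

11.0 µg/L

k = ln 2 / 26.3 = 0.02636 hr⁻¹
Fraction remaining after one interval: e^(−kτ) = e^(−0.02636 × 32.0) = 0.4303
R = 1 / (1 − 0.4303) = 1.755
Css,max = 14.5 × 1.755 = 25.45 µg/L
Css,min = Css,max × e^(−kτ) = 25.45 × 0.4303 ≈ 11.0 µg/L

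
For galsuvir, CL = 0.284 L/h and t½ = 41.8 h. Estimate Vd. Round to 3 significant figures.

17.1 L

k = ln 2 / t½ = ln 2 / 41.8 = 0.01658 h⁻¹
V = CL / k = 0.284 / 0.01658 ≈ 17.1 L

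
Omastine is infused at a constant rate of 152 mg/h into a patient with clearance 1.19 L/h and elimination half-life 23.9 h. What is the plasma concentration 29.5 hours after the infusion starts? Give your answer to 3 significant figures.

Css = rate / CL = 152 / 1.19 = 127.7 µg/mL
k = ln 2 / 23.9 = 0.02900 h⁻¹
C(t) = Css (1 − e^(−kt)) = 127.7 × (1 − e^(−0.8556)) = 127.7 × 0.5750 ≈ 73.4 µg/mL

73.4 µg/mL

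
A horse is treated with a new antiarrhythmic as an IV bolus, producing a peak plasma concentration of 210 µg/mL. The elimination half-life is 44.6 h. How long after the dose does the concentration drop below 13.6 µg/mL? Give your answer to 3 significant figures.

k = ln 2 / 44.6 = 0.01554 h⁻¹
C(t) = C₀ e^(−kt)  ⇒  t = ln(C₀/C) / k
t = ln(210/13.6) / 0.01554 = 2.737 / 0.01554 ≈ 176 hours

176 hours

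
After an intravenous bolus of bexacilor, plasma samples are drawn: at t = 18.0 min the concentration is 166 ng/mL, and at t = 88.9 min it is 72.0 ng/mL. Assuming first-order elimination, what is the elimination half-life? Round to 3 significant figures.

58.8 minutes

k = ln(C₁/C₂) / (t₂ − t₁) = ln(166/72.0) / (88.9 − 18.0)
  = 0.8353 / 70.90 = 0.01178 min⁻¹
t½ = ln 2 / k = ln 2 / 0.01178 ≈ 58.8 minutes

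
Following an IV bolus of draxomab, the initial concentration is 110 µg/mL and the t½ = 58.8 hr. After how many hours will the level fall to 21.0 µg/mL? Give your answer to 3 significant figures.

k = ln 2 / 58.8 = 0.01179 hr⁻¹
C(t) = C₀ e^(−kt)  ⇒  t = ln(C₀/C) / k
t = ln(110/21.0) / 0.01179 = 1.656 / 0.01179 ≈ 140 hours

140 hours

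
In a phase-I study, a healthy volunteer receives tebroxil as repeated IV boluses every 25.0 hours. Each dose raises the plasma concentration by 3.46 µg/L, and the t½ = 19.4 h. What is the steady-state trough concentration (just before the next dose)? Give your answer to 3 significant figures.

2.40 µg/L

k = ln 2 / 19.4 = 0.03573 h⁻¹
Fraction remaining after one interval: e^(−kτ) = e^(−0.03573 × 25.0) = 0.4093
R = 1 / (1 − 0.4093) = 1.693
Css,max = 3.46 × 1.693 = 5.858 µg/L
Css,min = Css,max × e^(−kτ) = 5.858 × 0.4093 ≈ 2.40 µg/L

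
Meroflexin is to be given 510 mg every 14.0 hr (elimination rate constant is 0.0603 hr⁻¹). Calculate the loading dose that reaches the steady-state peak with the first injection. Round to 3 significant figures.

Accumulation ratio R = 1 / (1 − e^(−kτ)) = 1 / (1 − e^(−0.06030×14.0)) = 1 / (1 − 0.4299) = 1.754
Loading dose = maintenance dose × R = 510 × 1.754 ≈ 895 mg

895 mg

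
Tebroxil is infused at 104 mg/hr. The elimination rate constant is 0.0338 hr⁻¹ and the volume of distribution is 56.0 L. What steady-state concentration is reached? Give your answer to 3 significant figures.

54.9 µg/mL

CL = k · V = 0.0338 × 56.0 = 1.893 L/hr
Css = rate / CL = 104 / 1.893 ≈ 54.9 µg/mL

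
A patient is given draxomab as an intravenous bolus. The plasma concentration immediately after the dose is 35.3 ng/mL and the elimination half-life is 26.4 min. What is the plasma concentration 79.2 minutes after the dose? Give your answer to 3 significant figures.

4.41 ng/mL

k = ln 2 / 26.4 = 0.02626 min⁻¹
C(t) = C₀ e^(−kt) = 35.3 × e^(−0.02626 × 79.2) = 35.3 × e^(−2.079) = 35.3 × 0.1250 ≈ 4.41 ng/mL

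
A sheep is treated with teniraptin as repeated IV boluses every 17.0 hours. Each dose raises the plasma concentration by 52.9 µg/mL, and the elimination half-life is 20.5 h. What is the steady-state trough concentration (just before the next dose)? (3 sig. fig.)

68.1 µg/mL

k = ln 2 / 20.5 = 0.03381 h⁻¹
Fraction remaining after one interval: e^(−kτ) = e^(−0.03381 × 17.0) = 0.5628
R = 1 / (1 − 0.5628) = 2.287
Css,max = 52.9 × 2.287 = 121.0 µg/mL
Css,min = Css,max × e^(−kτ) = 121.0 × 0.5628 ≈ 68.1 µg/mL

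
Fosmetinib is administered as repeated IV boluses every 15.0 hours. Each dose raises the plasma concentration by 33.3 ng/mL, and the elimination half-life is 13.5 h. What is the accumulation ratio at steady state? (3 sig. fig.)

k = ln 2 / 13.5 = 0.05134 h⁻¹
Fraction remaining after one interval: e^(−kτ) = e^(−0.05134 × 15.0) = 0.4629
R = 1 / (1 − 0.4629) = 1 / 0.5371 ≈ 1.86

1.86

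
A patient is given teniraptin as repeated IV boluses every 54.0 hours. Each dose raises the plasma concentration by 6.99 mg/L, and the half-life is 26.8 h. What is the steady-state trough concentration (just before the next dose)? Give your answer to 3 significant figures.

2.30 mg/L

k = ln 2 / 26.8 = 0.02586 h⁻¹
Fraction remaining after one interval: e^(−kτ) = e^(−0.02586 × 54.0) = 0.2474
R = 1 / (1 − 0.2474) = 1.329
Css,max = 6.99 × 1.329 = 9.288 mg/L
Css,min = Css,max × e^(−kτ) = 9.288 × 0.2474 ≈ 2.30 mg/L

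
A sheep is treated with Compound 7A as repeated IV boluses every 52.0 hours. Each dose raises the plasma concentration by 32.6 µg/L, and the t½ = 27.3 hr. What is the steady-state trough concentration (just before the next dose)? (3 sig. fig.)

k = ln 2 / 27.3 = 0.02539 hr⁻¹
Fraction remaining after one interval: e^(−kτ) = e^(−0.02539 × 52.0) = 0.2671
R = 1 / (1 − 0.2671) = 1.364
Css,max = 32.6 × 1.364 = 44.48 µg/L
Css,min = Css,max × e^(−kτ) = 44.48 × 0.2671 ≈ 11.9 µg/L

11.9 µg/L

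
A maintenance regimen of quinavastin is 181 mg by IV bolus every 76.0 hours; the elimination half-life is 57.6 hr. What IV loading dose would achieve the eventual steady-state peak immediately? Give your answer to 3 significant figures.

k = ln 2 / 57.6 = 0.01203 hr⁻¹
Accumulation ratio R = 1 / (1 − e^(−kτ)) = 1 / (1 − e^(−0.01203×76.0)) = 1 / (1 − 0.4007) = 1.669
Loading dose = maintenance dose × R = 181 × 1.669 ≈ 302 mg

302 mg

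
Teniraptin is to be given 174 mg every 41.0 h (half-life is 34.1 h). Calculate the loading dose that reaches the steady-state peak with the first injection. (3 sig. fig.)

k = ln 2 / 34.1 = 0.02033 h⁻¹
Accumulation ratio R = 1 / (1 − e^(−kτ)) = 1 / (1 − e^(−0.02033×41.0)) = 1 / (1 − 0.4346) = 1.769
Loading dose = maintenance dose × R = 174 × 1.769 ≈ 308 mg

308 mg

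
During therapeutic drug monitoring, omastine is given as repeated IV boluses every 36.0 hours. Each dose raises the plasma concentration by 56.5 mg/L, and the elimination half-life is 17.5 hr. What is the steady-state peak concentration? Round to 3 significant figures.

74.4 mg/L

k = ln 2 / 17.5 = 0.03961 hr⁻¹
Fraction remaining after one interval: e^(−kτ) = e^(−0.03961 × 36.0) = 0.2403
R = 1 / (1 − 0.2403) = 1.316
Css,max = 56.5 × 1.316 ≈ 74.4 mg/L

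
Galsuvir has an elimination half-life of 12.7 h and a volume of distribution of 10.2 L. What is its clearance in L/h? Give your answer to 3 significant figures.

0.557 L/h

k = ln 2 / t½ = ln 2 / 12.7 = 0.05458 h⁻¹
CL = k · V = 0.05458 × 10.2 ≈ 0.557 L/h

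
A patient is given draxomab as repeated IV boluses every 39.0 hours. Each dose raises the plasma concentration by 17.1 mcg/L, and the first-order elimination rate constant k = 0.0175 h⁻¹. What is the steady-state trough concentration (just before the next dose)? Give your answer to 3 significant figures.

17.5 mcg/L

Fraction remaining after one interval: e^(−kτ) = e^(−0.01750 × 39.0) = 0.5054
R = 1 / (1 − 0.5054) = 2.022
Css,max = 17.1 × 2.022 = 34.57 mcg/L
Css,min = Css,max × e^(−kτ) = 34.57 × 0.5054 ≈ 17.5 mcg/L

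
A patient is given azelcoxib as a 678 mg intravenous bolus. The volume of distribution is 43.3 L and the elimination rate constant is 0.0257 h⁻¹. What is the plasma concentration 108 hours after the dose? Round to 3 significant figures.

C₀ = dose / V = 678 / 43.3 = 15.66 µg/mL
C(t) = C₀ e^(−kt) = 15.66 × e^(−0.02570 × 108) = 15.66 × e^(−2.776) = 15.66 × 0.06231 ≈ 0.976 µg/mL

0.976 µg/mL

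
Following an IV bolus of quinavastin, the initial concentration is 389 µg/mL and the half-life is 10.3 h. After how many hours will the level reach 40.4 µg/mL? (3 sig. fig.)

33.7 hours

k = ln 2 / 10.3 = 0.06730 h⁻¹
C(t) = C₀ e^(−kt)  ⇒  t = ln(C₀/C) / k
t = ln(389/40.4) / 0.06730 = 2.265 / 0.06730 ≈ 33.7 hours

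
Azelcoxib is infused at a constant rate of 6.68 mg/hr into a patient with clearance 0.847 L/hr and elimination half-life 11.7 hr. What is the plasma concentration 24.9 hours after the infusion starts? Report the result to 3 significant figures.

Css = rate / CL = 6.68 / 0.847 = 7.887 mg/L
k = ln 2 / 11.7 = 0.05924 hr⁻¹
C(t) = Css (1 − e^(−kt)) = 7.887 × (1 − e^(−1.475)) = 7.887 × 0.7713 ≈ 6.08 mg/L

6.08 mg/L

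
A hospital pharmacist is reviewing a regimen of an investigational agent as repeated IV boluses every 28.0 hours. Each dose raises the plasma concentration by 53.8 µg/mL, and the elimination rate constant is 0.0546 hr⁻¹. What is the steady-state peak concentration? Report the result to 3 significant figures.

68.7 µg/mL

Fraction remaining after one interval: e^(−kτ) = e^(−0.05460 × 28.0) = 0.2168
R = 1 / (1 − 0.2168) = 1.277
Css,max = 53.8 × 1.277 ≈ 68.7 µg/mL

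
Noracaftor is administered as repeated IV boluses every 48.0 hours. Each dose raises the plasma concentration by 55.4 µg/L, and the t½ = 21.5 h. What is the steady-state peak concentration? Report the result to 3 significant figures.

k = ln 2 / 21.5 = 0.03224 h⁻¹
Fraction remaining after one interval: e^(−kτ) = e^(−0.03224 × 48.0) = 0.2128
R = 1 / (1 − 0.2128) = 1.270
Css,max = 55.4 × 1.270 ≈ 70.4 µg/L

70.4 µg/L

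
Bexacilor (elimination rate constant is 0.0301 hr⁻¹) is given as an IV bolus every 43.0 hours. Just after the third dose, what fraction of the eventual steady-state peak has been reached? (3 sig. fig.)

f_n = 1 − e^(−nkτ) = 1 − e^(−3 × 0.03010 × 43.0) = 1 − e^(−3.883) = 1 − 0.02059 ≈ 0.979

0.979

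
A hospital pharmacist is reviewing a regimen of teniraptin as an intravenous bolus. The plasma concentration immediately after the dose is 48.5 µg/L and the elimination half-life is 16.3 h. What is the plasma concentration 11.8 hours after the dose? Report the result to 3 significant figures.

29.4 µg/L

k = ln 2 / 16.3 = 0.04252 h⁻¹
C(t) = C₀ e^(−kt) = 48.5 × e^(−0.04252 × 11.8) = 48.5 × e^(−0.5018) = 48.5 × 0.6054 ≈ 29.4 µg/L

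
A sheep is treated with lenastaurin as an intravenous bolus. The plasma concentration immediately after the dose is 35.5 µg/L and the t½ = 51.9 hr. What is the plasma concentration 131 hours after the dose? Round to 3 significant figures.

k = ln 2 / 51.9 = 0.01336 hr⁻¹
C(t) = C₀ e^(−kt) = 35.5 × e^(−0.01336 × 131) = 35.5 × e^(−1.750) = 35.5 × 0.1739 ≈ 6.17 µg/L

6.17 µg/L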